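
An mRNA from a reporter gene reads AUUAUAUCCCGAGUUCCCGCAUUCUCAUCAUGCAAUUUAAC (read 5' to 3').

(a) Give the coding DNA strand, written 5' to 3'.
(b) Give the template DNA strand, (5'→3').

(a) 5'-ATTATATCCCGAGTTCCCGCATTCTCATCATGCAATTTAAC-3'
(b) 5'-GTTAAATTGCATGATGAGAATGCGGGAACTCGGGATATAAT-3'

(a) The coding strand matches the mRNA with U→T.
(b) The template strand is the reverse complement of the coding strand.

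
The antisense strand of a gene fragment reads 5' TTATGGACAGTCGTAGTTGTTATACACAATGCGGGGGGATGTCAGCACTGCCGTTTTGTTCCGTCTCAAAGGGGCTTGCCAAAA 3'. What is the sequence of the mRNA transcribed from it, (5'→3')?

5'-UUUUGGCAAGCCCCUUUGAGACGGAACAAAACGGCAGUGCUGACAUCCCCCCGCAUUGUGUAUAACAACUACGACUGUCCAUAA-3'

The mRNA has the sequence of the coding strand (reverse complement of the template) with T→U. Reverse complement of TTATGGACAGTCGTAGTTGTTATACACAATGCGGGGGGATGTCAGCACTGCCGTTTTGTTCCGTCTCAAAGGGGCTTGCCAAAA is TTTTGGCAAGCCCCTTTGAGACGGAACAAAACGGCAGTGCTGACATCCCCCCGCATTGTGTATAACAACTACGACTGTCCATAA; then T→U.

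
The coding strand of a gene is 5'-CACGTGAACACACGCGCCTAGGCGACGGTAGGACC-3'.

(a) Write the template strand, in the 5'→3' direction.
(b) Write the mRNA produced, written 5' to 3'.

(a) The template strand is the reverse complement of the coding strand: complement GTGCACTTGTGTGCGCGGATCCGCTGCCATCCTGG, then reverse.
(b) mRNA matches the coding strand with T→U.

(a) 5′-GGTCCTACCGTCGCCTAGGCGCGTGTGTTCACGTG-3′
(b) 5'-CACGUGAACACACGCGCCUAGGCGACGGUAGGACC-3'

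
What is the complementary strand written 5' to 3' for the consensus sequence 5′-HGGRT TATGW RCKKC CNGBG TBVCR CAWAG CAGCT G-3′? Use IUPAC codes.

5'-CAGCTGCTWTGYGBVACVCNGGMMGYWCATAAYCCD-3'

Standard pairs A↔T, G↔C; ambiguity codes pair R↔Y, K↔M, W↔W, B↔V, H↔D, N↔N. Complement (DCCYAATACWYGMMGGNCVCAVBGYGTWTCGTCGAC), then reverse for 5'→3'.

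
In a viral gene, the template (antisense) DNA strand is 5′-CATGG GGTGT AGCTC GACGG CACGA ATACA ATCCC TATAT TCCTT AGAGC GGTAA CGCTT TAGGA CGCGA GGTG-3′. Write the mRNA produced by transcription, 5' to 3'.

5'-CACCUCGCGUCCUAAAGCGUUACCGCUCUAAGGAAUAUAGGGAUUGUAUUCGUGCCGUCGAGCUACACCCCAUG-3'

The mRNA has the sequence of the coding strand (reverse complement of the template) with T→U. Reverse complement of CATGGGGTGTAGCTCGACGGCACGAATACAATCCCTATATTCCTTAGAGCGGTAACGCTTTAGGACGCGAGGTG is CACCTCGCGTCCTAAAGCGTTACCGCTCTAAGGAATATAGGGATTGTATTCGTGCCGTCGAGCTACACCCCATG; then T→U.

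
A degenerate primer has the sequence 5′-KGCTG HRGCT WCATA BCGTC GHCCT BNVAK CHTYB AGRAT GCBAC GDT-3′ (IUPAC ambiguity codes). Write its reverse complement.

5'-AHCGTVGCATYCTVRADGMTBNVAGGDCGACGVTATGWAGCYDCAGCM-3'

Standard pairs A↔T, G↔C; ambiguity codes pair R↔Y, K↔M, W↔W, B↔V, D↔H, N↔N. Complement (MCGACDYCGAWGTATVGCAGCDGGAVNBTMGDARVTCYTACGVTGCHA), then reverse for 5'→3'.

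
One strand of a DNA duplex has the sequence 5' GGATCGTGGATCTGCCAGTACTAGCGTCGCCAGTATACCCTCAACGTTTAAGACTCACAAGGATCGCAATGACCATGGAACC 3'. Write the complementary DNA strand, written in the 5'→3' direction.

5'-GGTTCCATGGTCATTGCGATCCTTGTGAGTCTTAAACGTTGAGGGTATACTGGCGACGCTAGTACTGGCAGATCCACGATCC-3'

Pairing A↔T and G↔C gives CCTAGCACCTAGACGGTCATGATCGCAGCGGTCATATGGGAGTTGCAAATTCTGAGTGTTCCTAGCGTTACTGGTACCTTGG, running 3'→5'. Reverse for the 5'→3' convention.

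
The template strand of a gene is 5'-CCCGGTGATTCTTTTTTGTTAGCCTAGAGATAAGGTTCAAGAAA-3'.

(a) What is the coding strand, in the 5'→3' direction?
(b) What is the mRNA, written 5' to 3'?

(a) 5'-TTTCTTGAACCTTATCTCTAGGCTAACAAAAAAGAATCACCGGG-3'
(b) 5′-UUUCUUGAACCUUAUCUCUAGGCUAACAAAAAAGAAUCACCGGG-3′

(a) The coding strand is the reverse complement of the template: complement GGGCCACTAAGAAAAAACAATCGGATCTCTATTCCAAGTTCTTT, then reverse.
(b) mRNA has the coding-strand sequence with T→U.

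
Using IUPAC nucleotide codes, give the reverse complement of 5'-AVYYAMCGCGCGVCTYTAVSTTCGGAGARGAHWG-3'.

Standard pairs A↔T, G↔C; ambiguity codes pair R↔Y, M↔K, W↔W, S↔S, H↔D, V↔B. Complement (TBRRTKGCGCGCBGARATBSAAGCCTCTYCTDWC), then reverse for 5'→3'.

5'-CWDTCYTCTCCGAASBTARAGBCGCGCGKTRRBT-3'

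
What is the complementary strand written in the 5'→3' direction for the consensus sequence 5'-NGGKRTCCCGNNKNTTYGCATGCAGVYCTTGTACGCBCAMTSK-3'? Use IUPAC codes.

5′-MSAKTGVGCGTACAAGRBCTGCATGCRAANMNNCGGGAYMCCN-3′

Standard pairs A↔T, G↔C; ambiguity codes pair R↔Y, M↔K, S↔S, B↔V, N↔N. Complement (NCCMYAGGGCNNMNAARCGTACGTCBRGAACATGCGVGTKASM), then reverse for 5'→3'.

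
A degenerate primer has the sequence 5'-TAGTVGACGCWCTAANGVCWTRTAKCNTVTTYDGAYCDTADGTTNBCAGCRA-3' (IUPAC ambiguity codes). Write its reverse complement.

5'-TYGCTGVNAACHTAHGRTCHRAABANGMTAYAWGBCNTTAGWGCGTCBACTA-3'

Standard pairs A↔T, G↔C; ambiguity codes pair R↔Y, K↔M, W↔W, B↔V, D↔H, N↔N. Complement (ATCABCTGCGWGATTNCBGWAYATMGNABAARHCTRGHATHCAANVGTCGYT), then reverse for 5'→3'.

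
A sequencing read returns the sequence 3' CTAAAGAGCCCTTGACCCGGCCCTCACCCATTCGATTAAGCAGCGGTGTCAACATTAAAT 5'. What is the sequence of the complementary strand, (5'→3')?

The strand is given 3'→5', so its complement runs 5'→3' in the same left-to-right order: pair each base A↔T, G↔C.

5′-GATTTCTCGGGAACTGGGCCGGGAGTGGGTAAGCTAATTCGTCGCCACAGTTGTAATTTA-3′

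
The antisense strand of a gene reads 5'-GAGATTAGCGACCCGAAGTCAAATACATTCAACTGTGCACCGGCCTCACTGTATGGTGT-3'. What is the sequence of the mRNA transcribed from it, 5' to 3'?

RNA polymerase reads the template 3'→5' and synthesizes mRNA 5'→3' by base-pairing (A→U, T→A, G↔C). The complement of the template is CTCTAATCGCTGGGCTTCAGTTTATGTAAGTTGACACGTGGCCGGAGTGACATACCACA; antiparallel, so 5'→3' the coding strand is ACACCATACAGTGAGGCCGGTGCACAGTTGAATGTATTTGACTTCGGGTCGCTAATCTC. Replace T with U for the mRNA.

5'-ACACCAUACAGUGAGGCCGGUGCACAGUUGAAUGUAUUUGACUUCGGGUCGCUAAUCUC-3'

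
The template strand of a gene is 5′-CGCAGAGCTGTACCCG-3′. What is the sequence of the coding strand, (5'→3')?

5'-CGGGTACAGCTCTGCG-3'

The coding strand is complementary and antiparallel to the template: take the complement (A↔T, G↔C) and reverse.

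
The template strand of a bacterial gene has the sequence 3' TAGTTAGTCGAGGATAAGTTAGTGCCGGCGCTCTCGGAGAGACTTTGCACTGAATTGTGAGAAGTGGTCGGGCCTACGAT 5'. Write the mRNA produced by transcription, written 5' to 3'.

Reading the template 3'→5' as shown, RNA polymerase pairs each base (A→U, T→A, G↔C) to build mRNA 5'→3' directly.

5′-AUCAAUCAGCUCCUAUUCAAUCACGGCCGCGAGAGCCUCUCUGAAACGUGACUUAACACUCUUCACCAGCCCGGAUGCUA-3′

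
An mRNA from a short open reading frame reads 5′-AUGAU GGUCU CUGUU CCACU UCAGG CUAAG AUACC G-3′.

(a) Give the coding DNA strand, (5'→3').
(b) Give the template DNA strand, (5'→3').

(a) 5'-ATGATGGTCTCTGTTCCACTTCAGGCTAAGATACCG-3'
(b) 5'-CGGTATCTTAGCCTGAAGTGGAACAGAGACCATCAT-3'

(a) The coding strand matches the mRNA with U→T.
(b) The template strand is the reverse complement of the coding strand.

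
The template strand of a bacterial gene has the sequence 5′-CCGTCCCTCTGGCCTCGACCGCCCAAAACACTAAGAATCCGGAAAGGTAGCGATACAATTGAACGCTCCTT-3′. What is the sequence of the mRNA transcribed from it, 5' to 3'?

The mRNA has the sequence of the coding strand (reverse complement of the template) with T→U. Reverse complement of CCGTCCCTCTGGCCTCGACCGCCCAAAACACTAAGAATCCGGAAAGGTAGCGATACAATTGAACGCTCCTT is AAGGAGCGTTCAATTGTATCGCTACCTTTCCGGATTCTTAGTGTTTTGGGCGGTCGAGGCCAGAGGGACGG; then T→U.

5'-AAGGAGCGUUCAAUUGUAUCGCUACCUUUCCGGAUUCUUAGUGUUUUGGGCGGUCGAGGCCAGAGGGACGG-3'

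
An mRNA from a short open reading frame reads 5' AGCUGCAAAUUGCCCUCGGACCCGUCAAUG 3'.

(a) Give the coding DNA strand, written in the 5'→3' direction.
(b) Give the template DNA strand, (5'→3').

(a) 5'-AGCTGCAAATTGCCCTCGGACCCGTCAATG-3'
(b) 5'-CATTGACGGGTCCGAGGGCAATTTGCAGCT-3'

(a) The coding strand matches the mRNA with U→T.
(b) The template strand is the reverse complement of the coding strand.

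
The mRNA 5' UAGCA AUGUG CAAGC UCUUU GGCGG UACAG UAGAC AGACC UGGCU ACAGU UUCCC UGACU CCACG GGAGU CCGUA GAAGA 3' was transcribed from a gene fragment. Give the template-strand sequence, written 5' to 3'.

5′-TCTTCTACGGACTCCCGTGGAGTCAGGGAAACTGTAGCCAGGTCTGTCTACTGTACCGCCAAAGAGCTTGCACATTGCTA-3′

Replace U with T to get the coding DNA strand: TAGCAATGTGCAAGCTCTTTGGCGGTACAGTAGACAGACCTGGCTACAGTTTCCCTGACTCCACGGGAGTCCGTAGAAGA. The template strand is its reverse complement (complement ATCGTTACACGTTCGAGAAACCGCCATGTCATCTGTCTGGACCGATGTCAAAGGGACTGAGGTGCCCTCAGGCATCTTCT, then reverse).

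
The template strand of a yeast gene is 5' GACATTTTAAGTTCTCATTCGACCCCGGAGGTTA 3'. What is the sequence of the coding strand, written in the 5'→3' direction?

The coding strand is complementary and antiparallel to the template: take the complement (A↔T, G↔C) and reverse.

5'-TAACCTCCGGGGTCGAATGAGAACTTAAAATGTC-3'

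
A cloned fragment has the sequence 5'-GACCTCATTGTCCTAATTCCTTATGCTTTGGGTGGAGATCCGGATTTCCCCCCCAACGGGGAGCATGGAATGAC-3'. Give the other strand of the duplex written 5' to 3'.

5'-GTCATTCCATGCTCCCCGTTGGGGGGGAAATCCGGATCTCCACCCAAAGCATAAGGAATTAGGACAATGAGGTC-3'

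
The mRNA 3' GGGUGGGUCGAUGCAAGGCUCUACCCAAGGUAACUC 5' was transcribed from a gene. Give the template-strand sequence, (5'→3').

5'-CCCACCCAGCTACGTTCCGAGATGGGTTCCATTGAG-3'

Written 5'→3' the mRNA is CUCAAUGGAACCCAUCUCGGAACGUAGCUGGGUGGG, so the coding DNA strand is CTCAATGGAACCCATCTCGGAACGTAGCTGGGTGGG. The template is its reverse complement.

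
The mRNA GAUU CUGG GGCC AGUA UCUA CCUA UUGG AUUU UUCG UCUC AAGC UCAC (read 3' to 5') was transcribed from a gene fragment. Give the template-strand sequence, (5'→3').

5'-CTAAGACCCCGGTCATAGATGGATAACCTAAAAAGCAGAGTTCGAGTG-3'

Written 5'→3' the mRNA is CACUCGAACUCUGCUUUUUAGGUUAUCCAUCUAUGACCGGGGUCUUAG, so the coding DNA strand is CACTCGAACTCTGCTTTTTAGGTTATCCATCTATGACCGGGGTCTTAG. The template is its reverse complement.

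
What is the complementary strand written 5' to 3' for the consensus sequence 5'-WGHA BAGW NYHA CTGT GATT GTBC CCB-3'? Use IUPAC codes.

Standard pairs A↔T, G↔C; ambiguity codes pair Y↔R, W↔W, B↔V, H↔D, N↔N. Complement (WCDTVTCWNRDTGACACTAACAVGGGV), then reverse for 5'→3'.

5'-VGGGVACAATCACAGTDRNWCTVTDCW-3'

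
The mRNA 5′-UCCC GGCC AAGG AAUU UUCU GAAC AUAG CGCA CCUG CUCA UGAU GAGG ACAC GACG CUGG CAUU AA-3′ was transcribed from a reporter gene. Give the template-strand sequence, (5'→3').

5'-TTAATGCCAGCGTCGTGTCCTCATCATGAGCAGGTGCGCTATGTTCAGAAAATTCCTTGGCCGGGA-3'

Replace U with T to get the coding DNA strand: TCCCGGCCAAGGAATTTTCTGAACATAGCGCACCTGCTCATGATGAGGACACGACGCTGGCATTAA. The template strand is its reverse complement (complement AGGGCCGGTTCCTTAAAAGACTTGTATCGCGTGGACGAGTACTACTCCTGTGCTGCGACCGTAATT, then reverse).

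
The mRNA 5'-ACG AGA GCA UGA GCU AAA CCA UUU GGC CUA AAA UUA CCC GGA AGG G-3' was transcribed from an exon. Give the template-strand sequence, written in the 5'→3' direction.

Replace U with T to get the coding DNA strand: ACGAGAGCATGAGCTAAACCATTTGGCCTAAAATTACCCGGAAGGG. The template strand is its reverse complement (complement TGCTCTCGTACTCGATTTGGTAAACCGGATTTTAATGGGCCTTCCC, then reverse).

5'-CCCTTCCGGGTAATTTTAGGCCAAATGGTTTAGCTCATGCTCTCGT-3'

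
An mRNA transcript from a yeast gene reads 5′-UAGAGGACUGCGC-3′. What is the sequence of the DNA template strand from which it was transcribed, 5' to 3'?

5'-GCGCAGTCCTCTA-3'

Replace U with T to get the coding DNA strand: TAGAGGACTGCGC. The template strand is its reverse complement (complement ATCTCCTGACGCG, then reverse).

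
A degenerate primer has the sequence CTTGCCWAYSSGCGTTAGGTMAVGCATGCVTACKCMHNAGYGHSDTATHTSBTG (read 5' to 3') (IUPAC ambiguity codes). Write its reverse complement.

5'-CAVSADATAHSDCRCTNDKGMGTABGCATGCBTKACCTAACGCSSRTWGGCAAG-3'

Standard pairs A↔T, G↔C; ambiguity codes pair Y↔R, M↔K, W↔W, S↔S, B↔V, D↔H, N↔N. Complement (GAACGGWTRSSCGCAATCCAKTBCGTACGBATGMGKDNTCRCDSHATADASVAC), then reverse for 5'→3'.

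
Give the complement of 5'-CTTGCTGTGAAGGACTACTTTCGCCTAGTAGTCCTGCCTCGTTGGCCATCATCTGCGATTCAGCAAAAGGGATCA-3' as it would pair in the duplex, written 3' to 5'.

Base-pairing A↔T, G↔C gives the complement. The complementary strand is antiparallel, so paired with a 5'→3' strand it runs 3'→5'.

3'-GAACGACACTTCCTGATGAAAGCGGATCATCAGGACGGAGCAACCGGTAGTAGACGCTAAGTCGTTTTCCCTAGT-5'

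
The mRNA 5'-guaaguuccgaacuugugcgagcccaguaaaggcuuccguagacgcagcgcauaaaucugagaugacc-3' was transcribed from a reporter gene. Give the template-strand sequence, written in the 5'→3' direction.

Replace U with T to get the coding DNA strand: GTAAGTTCCGAACTTGTGCGAGCCCAGTAAAGGCTTCCGTAGACGCAGCGCATAAATCTGAGATGACC. The template strand is its reverse complement (complement CATTCAAGGCTTGAACACGCTCGGGTCATTTCCGAAGGCATCTGCGTCGCGTATTTAGACTCTACTGG, then reverse).

5'-GGTCATCTCAGATTTATGCGCTGCGTCTACGGAAGCCTTTACTGGGCTCGCACAAGTTCGGAACTTAC-3'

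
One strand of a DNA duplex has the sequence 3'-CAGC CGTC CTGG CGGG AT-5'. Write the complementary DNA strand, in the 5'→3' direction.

5'-GTCGGCAGGACCGCCCTA-3'

The strand is given 3'→5', so its complement runs 5'→3' in the same left-to-right order: pair each base A↔T, G↔C.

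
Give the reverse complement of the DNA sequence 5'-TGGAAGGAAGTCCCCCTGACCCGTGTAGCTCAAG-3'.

Complement each base (A↔T, G↔C): ACCTTCCTTCAGGGGGACTGGGCACATCGAGTTC. Then reverse.

5'-CTTGAGCTACACGGGTCAGGGGGACTTCCTTCCA-3'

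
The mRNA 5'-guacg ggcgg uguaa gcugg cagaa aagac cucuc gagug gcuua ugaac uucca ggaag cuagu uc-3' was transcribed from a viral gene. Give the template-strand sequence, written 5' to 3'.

Replace U with T to get the coding DNA strand: GTACGGGCGGTGTAAGCTGGCAGAAAAGACCTCTCGAGTGGCTTATGAACTTCCAGGAAGCTAGTTC. The template strand is its reverse complement (complement CATGCCCGCCACATTCGACCGTCTTTTCTGGAGAGCTCACCGAATACTTGAAGGTCCTTCGATCAAG, then reverse).

5'-GAACTAGCTTCCTGGAAGTTCATAAGCCACTCGAGAGGTCTTTTCTGCCAGCTTACACCGCCCGTAC-3'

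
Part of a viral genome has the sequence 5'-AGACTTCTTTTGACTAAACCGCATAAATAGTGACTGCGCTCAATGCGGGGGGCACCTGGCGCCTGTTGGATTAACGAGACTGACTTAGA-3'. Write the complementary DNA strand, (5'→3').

5'-TCTAAGTCAGTCTCGTTAATCCAACAGGCGCCAGGTGCCCCCCGCATTGAGCGCAGTCACTATTTATGCGGTTTAGTCAAAAGAAGTCT-3'

The complement of AGACTTCTTTTGACTAAACCGCATAAATAGTGACTGCGCTCAATGCGGGGGGCACCTGGCGCCTGTTGGATTAACGAGACTGACTTAGA is TCTGAAGAAAACTGATTTGGCGTATTTATCACTGACGCGAGTTACGCCCCCCGTGGACCGCGGACAACCTAATTGCTCTGACTGAATCT (A↔T, G↔C). DNA strands are antiparallel, so the complementary strand runs 3'→5'; reversing gives the 5'→3' form.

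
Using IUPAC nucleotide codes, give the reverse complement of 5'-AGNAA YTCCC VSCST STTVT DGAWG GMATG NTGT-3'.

Standard pairs A↔T, G↔C; ambiguity codes pair Y↔R, M↔K, W↔W, S↔S, D↔H, V↔B, N↔N. Complement (TCNTTRAGGGBSGSASAABAHCTWCCKTACNACA), then reverse for 5'→3'.

5'-ACANCATKCCWTCHABAASASGSBGGGARTTNCT-3'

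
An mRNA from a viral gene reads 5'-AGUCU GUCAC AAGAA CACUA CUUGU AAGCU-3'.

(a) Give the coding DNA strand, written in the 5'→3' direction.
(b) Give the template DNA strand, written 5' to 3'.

(a) The coding strand matches the mRNA with U→T.
(b) The template strand is the reverse complement of the coding strand.

(a) 5'-AGTCTGTCACAAGAACACTACTTGTAAGCT-3'
(b) 5'-AGCTTACAAGTAGTGTTCTTGTGACAGACT-3'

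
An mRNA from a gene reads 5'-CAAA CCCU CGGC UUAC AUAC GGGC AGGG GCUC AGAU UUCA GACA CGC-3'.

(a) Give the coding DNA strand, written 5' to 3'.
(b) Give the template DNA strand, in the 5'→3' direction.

(a) The coding strand matches the mRNA with U→T.
(b) The template strand is the reverse complement of the coding strand.

(a) 5'-CAAACCCTCGGCTTACATACGGGCAGGGGCTCAGATTTCAGACACGC-3'
(b) 5'-GCGTGTCTGAAATCTGAGCCCCTGCCCGTATGTAAGCCGAGGGTTTG-3'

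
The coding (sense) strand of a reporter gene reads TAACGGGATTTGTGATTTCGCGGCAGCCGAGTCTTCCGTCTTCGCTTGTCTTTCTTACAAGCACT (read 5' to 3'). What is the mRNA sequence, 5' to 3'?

5'-UAACGGGAUUUGUGAUUUCGCGGCAGCCGAGUCUUCCGUCUUCGCUUGUCUUUCUUACAAGCACU-3'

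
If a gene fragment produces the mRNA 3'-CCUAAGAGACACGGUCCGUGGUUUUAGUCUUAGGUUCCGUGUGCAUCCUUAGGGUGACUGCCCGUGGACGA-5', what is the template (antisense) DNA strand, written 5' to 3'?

Written 5'→3' the mRNA is AGCAGGUGCCCGUCAGUGGGAUUCCUACGUGUGCCUUGGAUUCUGAUUUUGGUGCCUGGCACAGAGAAUCC, so the coding DNA strand is AGCAGGTGCCCGTCAGTGGGATTCCTACGTGTGCCTTGGATTCTGATTTTGGTGCCTGGCACAGAGAATCC. The template is its reverse complement.

5'-GGATTCTCTGTGCCAGGCACCAAAATCAGAATCCAAGGCACACGTAGGAATCCCACTGACGGGCACCTGCT-3'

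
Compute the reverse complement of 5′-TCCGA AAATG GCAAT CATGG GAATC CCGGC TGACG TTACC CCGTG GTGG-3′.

Reading the sequence 3'→5' and pairing each base (A↔T, G↔C) gives the reverse complement directly.

5′-CCACCACGGGGTAACGTCAGCCGGGATTCCCATGATTGCCATTTTCGGA-3′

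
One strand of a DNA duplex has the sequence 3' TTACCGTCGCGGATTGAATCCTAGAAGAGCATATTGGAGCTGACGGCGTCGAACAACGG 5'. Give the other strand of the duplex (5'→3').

The strand is given 3'→5', so its complement runs 5'→3' in the same left-to-right order: pair each base A↔T, G↔C.

5'-AATGGCAGCGCCTAACTTAGGATCTTCTCGTATAACCTCGACTGCCGCAGCTTGTTGCC-3'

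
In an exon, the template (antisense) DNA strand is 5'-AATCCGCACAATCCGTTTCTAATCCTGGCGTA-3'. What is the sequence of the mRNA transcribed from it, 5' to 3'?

5'-UACGCCAGGAUUAGAAACGGAUUGUGCGGAUU-3'

RNA polymerase reads the template 3'→5' and synthesizes mRNA 5'→3' by base-pairing (A→U, T→A, G↔C). The complement of the template is TTAGGCGTGTTAGGCAAAGATTAGGACCGCAT; antiparallel, so 5'→3' the coding strand is TACGCCAGGATTAGAAACGGATTGTGCGGATT. Replace T with U for the mRNA.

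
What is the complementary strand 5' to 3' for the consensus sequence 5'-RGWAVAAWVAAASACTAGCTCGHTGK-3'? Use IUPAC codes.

5′-MCADCGAGCTAGTSTTTBWTTBTWCY-3′

Standard pairs A↔T, G↔C; ambiguity codes pair R↔Y, K↔M, W↔W, S↔S, H↔D, V↔B. Complement (YCWTBTTWBTTTSTGATCGAGCDACM), then reverse for 5'→3'.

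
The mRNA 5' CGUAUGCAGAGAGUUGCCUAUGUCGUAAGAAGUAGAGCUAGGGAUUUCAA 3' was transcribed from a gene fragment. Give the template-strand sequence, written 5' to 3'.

Replace U with T to get the coding DNA strand: CGTATGCAGAGAGTTGCCTATGTCGTAAGAAGTAGAGCTAGGGATTTCAA. The template strand is its reverse complement (complement GCATACGTCTCTCAACGGATACAGCATTCTTCATCTCGATCCCTAAAGTT, then reverse).

5'-TTGAAATCCCTAGCTCTACTTCTTACGACATAGGCAACTCTCTGCATACG-3'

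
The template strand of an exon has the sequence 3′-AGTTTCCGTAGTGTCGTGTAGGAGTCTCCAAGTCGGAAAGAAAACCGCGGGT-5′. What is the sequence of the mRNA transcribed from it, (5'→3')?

5'-UCAAAGGCAUCACAGCACAUCCUCAGAGGUUCAGCCUUUCUUUUGGCGCCCA-3'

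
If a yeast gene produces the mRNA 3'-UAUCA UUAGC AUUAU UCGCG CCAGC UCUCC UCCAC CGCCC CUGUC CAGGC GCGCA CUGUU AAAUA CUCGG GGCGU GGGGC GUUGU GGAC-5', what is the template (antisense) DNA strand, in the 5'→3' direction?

Written 5'→3' the mRNA is CAGGUGUUGCGGGGUGCGGGGCUCAUAAAUUGUCACGCGCGGACCUGUCCCCGCCACCUCCUCUCGACCGCGCUUAUUACGAUUACUAU, so the coding DNA strand is CAGGTGTTGCGGGGTGCGGGGCTCATAAATTGTCACGCGCGGACCTGTCCCCGCCACCTCCTCTCGACCGCGCTTATTACGATTACTAT. The template is its reverse complement.

5'-ATAGTAATCGTAATAAGCGCGGTCGAGAGGAGGTGGCGGGGACAGGTCCGCGCGTGACAATTTATGAGCCCCGCACCCCGCAACACCTG-3'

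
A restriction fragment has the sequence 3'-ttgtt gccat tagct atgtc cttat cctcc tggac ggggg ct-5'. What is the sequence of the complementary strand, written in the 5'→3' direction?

5′-AACAACGGTAATCGATACAGGAATAGGAGGACCTGCCCCCGA-3′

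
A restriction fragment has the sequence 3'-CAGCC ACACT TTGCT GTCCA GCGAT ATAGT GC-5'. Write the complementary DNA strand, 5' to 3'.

5′-GTCGGTGTGAAACGACAGGTCGCTATATCACG-3′

The strand is given 3'→5', so its complement runs 5'→3' in the same left-to-right order: pair each base A↔T, G↔C.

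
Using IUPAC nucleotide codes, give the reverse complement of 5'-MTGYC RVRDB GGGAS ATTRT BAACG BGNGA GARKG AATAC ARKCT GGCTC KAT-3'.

5'-ATMGAGCCAGMYTGTATTCMYTCTCNCVCGTTVAYAATSTCCCVHYBYGRCAK-3'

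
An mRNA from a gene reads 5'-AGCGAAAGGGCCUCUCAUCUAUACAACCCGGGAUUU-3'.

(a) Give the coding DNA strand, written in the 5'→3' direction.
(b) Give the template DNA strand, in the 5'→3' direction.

(a) 5'-AGCGAAAGGGCCTCTCATCTATACAACCCGGGATTT-3'
(b) 5'-AAATCCCGGGTTGTATAGATGAGAGGCCCTTTCGCT-3'

(a) The coding strand matches the mRNA with U→T.
(b) The template strand is the reverse complement of the coding strand.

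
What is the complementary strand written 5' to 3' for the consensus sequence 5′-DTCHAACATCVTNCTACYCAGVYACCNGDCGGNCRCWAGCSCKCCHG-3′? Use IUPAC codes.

Standard pairs A↔T, G↔C; ambiguity codes pair R↔Y, K↔M, W↔W, S↔S, D↔H, V↔B, N↔N. Complement (HAGDTTGTAGBANGATGRGTCBRTGGNCHGCCNGYGWTCGSGMGGDC), then reverse for 5'→3'.

5'-CDGGMGSGCTWGYGNCCGHCNGGTRBCTGRGTAGNABGATGTTDGAH-3'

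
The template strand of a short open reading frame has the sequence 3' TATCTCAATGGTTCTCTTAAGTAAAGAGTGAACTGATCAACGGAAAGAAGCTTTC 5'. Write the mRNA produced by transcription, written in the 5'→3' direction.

Reading the template 3'→5' as shown, RNA polymerase pairs each base (A→U, T→A, G↔C) to build mRNA 5'→3' directly.

5'-AUAGAGUUACCAAGAGAAUUCAUUUCUCACUUGACUAGUUGCCUUUCUUCGAAAG-3'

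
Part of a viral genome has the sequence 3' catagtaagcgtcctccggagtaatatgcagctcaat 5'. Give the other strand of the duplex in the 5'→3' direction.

The strand is given 3'→5', so its complement runs 5'→3' in the same left-to-right order: pair each base A↔T, G↔C.

5′-GTATCATTCGCAGGAGGCCTCATTATACGTCGAGTTA-3′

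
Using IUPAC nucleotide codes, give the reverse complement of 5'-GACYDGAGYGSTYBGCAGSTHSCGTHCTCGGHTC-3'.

Standard pairs A↔T, G↔C; ambiguity codes pair Y↔R, S↔S, B↔V, D↔H. Complement (CTGRHCTCRCSARVCGTCSADSGCADGAGCCDAG), then reverse for 5'→3'.

5'-GADCCGAGDACGSDASCTGCVRASCRCTCHRGTC-3'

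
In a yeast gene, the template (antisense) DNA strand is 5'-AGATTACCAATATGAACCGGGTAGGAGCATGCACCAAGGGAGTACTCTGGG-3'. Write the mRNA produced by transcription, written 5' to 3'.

5'-CCCAGAGUACUCCCUUGGUGCAUGCUCCUACCCGGUUCAUAUUGGUAAUCU-3'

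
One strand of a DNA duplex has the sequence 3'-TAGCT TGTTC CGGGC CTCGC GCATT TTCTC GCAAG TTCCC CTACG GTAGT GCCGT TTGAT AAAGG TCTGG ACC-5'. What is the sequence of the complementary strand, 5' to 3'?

The strand is given 3'→5', so its complement runs 5'→3' in the same left-to-right order: pair each base A↔T, G↔C.

5′-ATCGAACAAGGCCCGGAGCGCGTAAAAGAGCGTTCAAGGGGATGCCATCACGGCAAACTATTTCCAGACCTGG-3′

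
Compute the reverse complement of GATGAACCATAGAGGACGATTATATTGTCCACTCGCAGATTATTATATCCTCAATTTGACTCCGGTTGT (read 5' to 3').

5′-ACAACCGGAGTCAAATTGAGGATATAATAATCTGCGAGTGGACAATATAATCGTCCTCTATGGTTCATC-3′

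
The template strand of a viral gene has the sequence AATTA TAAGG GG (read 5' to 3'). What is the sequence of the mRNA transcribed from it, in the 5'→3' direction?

RNA polymerase reads the template 3'→5' and synthesizes mRNA 5'→3' by base-pairing (A→U, T→A, G↔C). The complement of the template is TTAATATTCCCC; antiparallel, so 5'→3' the coding strand is CCCCTTATAATT. Replace T with U for the mRNA.

5′-CCCCUUAUAAUU-3′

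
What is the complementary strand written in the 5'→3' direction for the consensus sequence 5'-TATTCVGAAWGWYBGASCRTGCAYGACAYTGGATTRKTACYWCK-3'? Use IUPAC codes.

Standard pairs A↔T, G↔C; ambiguity codes pair R↔Y, K↔M, W↔W, S↔S, B↔V. Complement (ATAAGBCTTWCWRVCTSGYACGTRCTGTRACCTAAYMATGRWGM), then reverse for 5'→3'.

5'-MGWRGTAMYAATCCARTGTCRTGCAYGSTCVRWCWTTCBGAATA-3'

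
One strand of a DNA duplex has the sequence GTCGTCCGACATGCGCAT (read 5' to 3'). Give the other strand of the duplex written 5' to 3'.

The complement of GTCGTCCGACATGCGCAT is CAGCAGGCTGTACGCGTA (A↔T, G↔C). DNA strands are antiparallel, so the complementary strand runs 3'→5'; reversing gives the 5'→3' form.

5'-ATGCGCATGTCGGACGAC-3'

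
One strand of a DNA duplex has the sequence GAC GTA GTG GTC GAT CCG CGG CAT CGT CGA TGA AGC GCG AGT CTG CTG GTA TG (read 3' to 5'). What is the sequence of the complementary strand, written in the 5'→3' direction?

The strand is given 3'→5', so its complement runs 5'→3' in the same left-to-right order: pair each base A↔T, G↔C.

5′-CTGCATCACCAGCTAGGCGCCGTAGCAGCTACTTCGCGCTCAGACGACCATAC-3′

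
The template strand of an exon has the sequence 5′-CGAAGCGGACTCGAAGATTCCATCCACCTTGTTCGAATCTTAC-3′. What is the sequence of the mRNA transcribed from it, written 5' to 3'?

5'-GUAAGAUUCGAACAAGGUGGAUGGAAUCUUCGAGUCCGCUUCG-3'

The mRNA has the sequence of the coding strand (reverse complement of the template) with T→U. Reverse complement of CGAAGCGGACTCGAAGATTCCATCCACCTTGTTCGAATCTTAC is GTAAGATTCGAACAAGGTGGATGGAATCTTCGAGTCCGCTTCG; then T→U.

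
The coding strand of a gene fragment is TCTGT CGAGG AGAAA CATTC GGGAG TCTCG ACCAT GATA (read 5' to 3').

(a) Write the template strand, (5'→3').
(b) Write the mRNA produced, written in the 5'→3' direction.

(a) 5'-TATCATGGTCGAGACTCCCGAATGTTTCTCCTCGACAGA-3'
(b) 5'-UCUGUCGAGGAGAAACAUUCGGGAGUCUCGACCAUGAUA-3'

(a) The template strand is the reverse complement of the coding strand: complement AGACAGCTCCTCTTTGTAAGCCCTCAGAGCTGGTACTAT, then reverse.
(b) mRNA matches the coding strand with T→U.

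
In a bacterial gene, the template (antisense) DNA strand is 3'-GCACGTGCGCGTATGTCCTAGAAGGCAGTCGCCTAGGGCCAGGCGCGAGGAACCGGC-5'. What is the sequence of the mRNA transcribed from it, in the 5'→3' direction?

5'-CGUGCACGCGCAUACAGGAUCUUCCGUCAGCGGAUCCCGGUCCGCGCUCCUUGGCCG-3'

Reading the template 3'→5' as shown, RNA polymerase pairs each base (A→U, T→A, G↔C) to build mRNA 5'→3' directly.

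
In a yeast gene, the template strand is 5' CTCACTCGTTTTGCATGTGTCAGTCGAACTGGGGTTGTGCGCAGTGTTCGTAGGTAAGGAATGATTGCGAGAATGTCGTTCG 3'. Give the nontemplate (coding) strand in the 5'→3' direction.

5'-CGAACGACATTCTCGCAATCATTCCTTACCTACGAACACTGCGCACAACCCCAGTTCGACTGACACATGCAAAACGAGTGAG-3'

The coding strand is complementary and antiparallel to the template: take the complement (A↔T, G↔C) and reverse.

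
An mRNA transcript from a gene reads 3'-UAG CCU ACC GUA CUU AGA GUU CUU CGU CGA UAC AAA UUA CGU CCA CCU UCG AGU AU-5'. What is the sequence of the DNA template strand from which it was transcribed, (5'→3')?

5′-ATCGGATGGCATGAATCTCAAGAAGCAGCTATGTTTAATGCAGGTGGAAGCTCATA-3′

Written 5'→3' the mRNA is UAUGAGCUUCCACCUGCAUUAAACAUAGCUGCUUCUUGAGAUUCAUGCCAUCCGAU, so the coding DNA strand is TATGAGCTTCCACCTGCATTAAACATAGCTGCTTCTTGAGATTCATGCCATCCGAT. The template is its reverse complement.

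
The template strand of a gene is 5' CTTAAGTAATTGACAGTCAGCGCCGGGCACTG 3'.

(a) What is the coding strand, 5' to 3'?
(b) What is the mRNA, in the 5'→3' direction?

(a) The coding strand is the reverse complement of the template: complement GAATTCATTAACTGTCAGTCGCGGCCCGTGAC, then reverse.
(b) mRNA has the coding-strand sequence with T→U.

(a) 5′-CAGTGCCCGGCGCTGACTGTCAATTACTTAAG-3′
(b) 5'-CAGUGCCCGGCGCUGACUGUCAAUUACUUAAG-3'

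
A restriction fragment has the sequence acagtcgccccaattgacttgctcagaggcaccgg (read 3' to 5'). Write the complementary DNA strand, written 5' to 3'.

5′-TGTCAGCGGGGTTAACTGAACGAGTCTCCGTGGCC-3′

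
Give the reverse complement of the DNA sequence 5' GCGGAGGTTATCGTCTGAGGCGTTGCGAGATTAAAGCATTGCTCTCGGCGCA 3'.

Complement each base (A↔T, G↔C): CGCCTCCAATAGCAGACTCCGCAACGCTCTAATTTCGTAACGAGAGCCGCGT. Then reverse.

5'-TGCGCCGAGAGCAATGCTTTAATCTCGCAACGCCTCAGACGATAACCTCCGC-3'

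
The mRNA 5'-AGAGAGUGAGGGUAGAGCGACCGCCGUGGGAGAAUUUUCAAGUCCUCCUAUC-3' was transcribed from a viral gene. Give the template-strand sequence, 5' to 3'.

5′-GATAGGAGGACTTGAAAATTCTCCCACGGCGGTCGCTCTACCCTCACTCTCT-3′

Replace U with T to get the coding DNA strand: AGAGAGTGAGGGTAGAGCGACCGCCGTGGGAGAATTTTCAAGTCCTCCTATC. The template strand is its reverse complement (complement TCTCTCACTCCCATCTCGCTGGCGGCACCCTCTTAAAAGTTCAGGAGGATAG, then reverse).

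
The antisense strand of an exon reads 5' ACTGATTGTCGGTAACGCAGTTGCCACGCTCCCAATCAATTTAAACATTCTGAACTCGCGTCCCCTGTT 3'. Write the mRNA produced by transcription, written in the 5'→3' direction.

5′-AACAGGGGACGCGAGUUCAGAAUGUUUAAAUUGAUUGGGAGCGUGGCAACUGCGUUACCGACAAUCAGU-3′

RNA polymerase reads the template 3'→5' and synthesizes mRNA 5'→3' by base-pairing (A→U, T→A, G↔C). The complement of the template is TGACTAACAGCCATTGCGTCAACGGTGCGAGGGTTAGTTAAATTTGTAAGACTTGAGCGCAGGGGACAA; antiparallel, so 5'→3' the coding strand is AACAGGGGACGCGAGTTCAGAATGTTTAAATTGATTGGGAGCGTGGCAACTGCGTTACCGACAATCAGT. Replace T with U for the mRNA.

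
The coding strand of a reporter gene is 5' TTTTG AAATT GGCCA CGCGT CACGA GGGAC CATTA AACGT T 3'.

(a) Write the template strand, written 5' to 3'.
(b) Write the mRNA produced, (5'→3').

(a) 5'-AACGTTTAATGGTCCCTCGTGACGCGTGGCCAATTTCAAAA-3'
(b) 5'-UUUUGAAAUUGGCCACGCGUCACGAGGGACCAUUAAACGUU-3'

(a) The template strand is the reverse complement of the coding strand: complement AAAACTTTAACCGGTGCGCAGTGCTCCCTGGTAATTTGCAA, then reverse.
(b) mRNA matches the coding strand with T→U.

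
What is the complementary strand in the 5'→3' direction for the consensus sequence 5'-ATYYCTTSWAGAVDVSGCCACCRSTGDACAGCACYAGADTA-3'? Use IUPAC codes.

Standard pairs A↔T, G↔C; ambiguity codes pair R↔Y, W↔W, S↔S, D↔H, V↔B. Complement (TARRGAASWTCTBHBSCGGTGGYSACHTGTCGTGRTCTHAT), then reverse for 5'→3'.

5′-TAHTCTRGTGCTGTHCASYGGTGGCSBHBTCTWSAAGRRAT-3′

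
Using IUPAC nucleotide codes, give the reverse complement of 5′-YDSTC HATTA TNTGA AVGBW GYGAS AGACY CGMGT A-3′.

Standard pairs A↔T, G↔C; ambiguity codes pair Y↔R, M↔K, W↔W, S↔S, B↔V, D↔H, N↔N. Complement (RHSAGDTAATANACTTBCVWCRCTSTCTGRGCKCAT), then reverse for 5'→3'.

5'-TACKCGRGTCTSTCRCWVCBTTCANATAATDGASHR-3'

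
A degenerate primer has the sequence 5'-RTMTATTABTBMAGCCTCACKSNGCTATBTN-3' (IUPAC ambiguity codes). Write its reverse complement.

Standard pairs A↔T, G↔C; ambiguity codes pair R↔Y, M↔K, S↔S, B↔V, N↔N. Complement (YAKATAATVAVKTCGGAGTGMSNCGATAVAN), then reverse for 5'→3'.

5'-NAVATAGCNSMGTGAGGCTKVAVTAATAKAY-3'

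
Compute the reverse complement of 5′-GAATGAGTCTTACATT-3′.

5'-AATGTAAGACTCATTC-3'

Reading the sequence 3'→5' and pairing each base (A↔T, G↔C) gives the reverse complement directly.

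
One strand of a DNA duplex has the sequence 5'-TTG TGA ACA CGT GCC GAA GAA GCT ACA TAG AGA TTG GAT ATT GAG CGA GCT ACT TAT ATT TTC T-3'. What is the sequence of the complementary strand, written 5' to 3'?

5′-AGAAAATATAAGTAGCTCGCTCAATATCCAATCTCTATGTAGCTTCTTCGGCACGTGTTCACAA-3′

Pairing A↔T and G↔C gives AACACTTGTGCACGGCTTCTTCGATGTATCTCTAACCTATAACTCGCTCGATGAATATAAAAGA, running 3'→5'. Reverse for the 5'→3' convention.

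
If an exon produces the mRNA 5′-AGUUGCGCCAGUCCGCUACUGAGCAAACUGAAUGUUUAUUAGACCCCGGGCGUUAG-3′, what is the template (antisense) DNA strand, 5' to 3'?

Replace U with T to get the coding DNA strand: AGTTGCGCCAGTCCGCTACTGAGCAAACTGAATGTTTATTAGACCCCGGGCGTTAG. The template strand is its reverse complement (complement TCAACGCGGTCAGGCGATGACTCGTTTGACTTACAAATAATCTGGGGCCCGCAATC, then reverse).

5'-CTAACGCCCGGGGTCTAATAAACATTCAGTTTGCTCAGTAGCGGACTGGCGCAACT-3'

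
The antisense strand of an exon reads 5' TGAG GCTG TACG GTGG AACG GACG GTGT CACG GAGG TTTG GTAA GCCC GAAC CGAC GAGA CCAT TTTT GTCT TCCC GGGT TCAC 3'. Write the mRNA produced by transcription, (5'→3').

The mRNA has the sequence of the coding strand (reverse complement of the template) with T→U. Reverse complement of TGAGGCTGTACGGTGGAACGGACGGTGTCACGGAGGTTTGGTAAGCCCGAACCGACGAGACCATTTTTGTCTTCCCGGGTTCAC is GTGAACCCGGGAAGACAAAAATGGTCTCGTCGGTTCGGGCTTACCAAACCTCCGTGACACCGTCCGTTCCACCGTACAGCCTCA; then T→U.

5'-GUGAACCCGGGAAGACAAAAAUGGUCUCGUCGGUUCGGGCUUACCAAACCUCCGUGACACCGUCCGUUCCACCGUACAGCCUCA-3'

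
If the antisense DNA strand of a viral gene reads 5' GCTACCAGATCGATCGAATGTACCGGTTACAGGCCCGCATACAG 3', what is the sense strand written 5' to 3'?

5'-CTGTATGCGGGCCTGTAACCGGTACATTCGATCGATCTGGTAGC-3'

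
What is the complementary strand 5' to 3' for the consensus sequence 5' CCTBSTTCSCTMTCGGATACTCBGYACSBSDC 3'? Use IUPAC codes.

5'-GHSVSGTRCVGAGTATCCGAKAGSGAASVAGG-3'

Standard pairs A↔T, G↔C; ambiguity codes pair Y↔R, M↔K, S↔S, B↔V, D↔H. Complement (GGAVSAAGSGAKAGCCTATGAGVCRTGSVSHG), then reverse for 5'→3'.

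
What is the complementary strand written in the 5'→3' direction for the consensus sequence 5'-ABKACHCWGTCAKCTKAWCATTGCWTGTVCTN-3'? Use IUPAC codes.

Standard pairs A↔T, G↔C; ambiguity codes pair K↔M, W↔W, B↔V, H↔D, N↔N. Complement (TVMTGDGWCAGTMGAMTWGTAACGWACABGAN), then reverse for 5'→3'.

5'-NAGBACAWGCAATGWTMAGMTGACWGDGTMVT-3'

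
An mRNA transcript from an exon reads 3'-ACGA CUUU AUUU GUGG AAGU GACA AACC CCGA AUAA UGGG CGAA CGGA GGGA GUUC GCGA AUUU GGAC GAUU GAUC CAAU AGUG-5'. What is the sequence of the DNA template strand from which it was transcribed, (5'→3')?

5'-TGCTGAAATAAACACCTTCACTGTTTGGGGCTTATTACCCGCTTGCCTCCCTCAAGCGCTTAAACCTGCTAACTAGGTTATCAC-3'

Written 5'→3' the mRNA is GUGAUAACCUAGUUAGCAGGUUUAAGCGCUUGAGGGAGGCAAGCGGGUAAUAAGCCCCAAACAGUGAAGGUGUUUAUUUCAGCA, so the coding DNA strand is GTGATAACCTAGTTAGCAGGTTTAAGCGCTTGAGGGAGGCAAGCGGGTAATAAGCCCCAAACAGTGAAGGTGTTTATTTCAGCA. The template is its reverse complement.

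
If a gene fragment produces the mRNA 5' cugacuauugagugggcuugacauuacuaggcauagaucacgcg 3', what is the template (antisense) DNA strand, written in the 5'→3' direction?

5'-CGCGTGATCTATGCCTAGTAATGTCAAGCCCACTCAATAGTCAG-3'

Replace U with T to get the coding DNA strand: CTGACTATTGAGTGGGCTTGACATTACTAGGCATAGATCACGCG. The template strand is its reverse complement (complement GACTGATAACTCACCCGAACTGTAATGATCCGTATCTAGTGCGC, then reverse).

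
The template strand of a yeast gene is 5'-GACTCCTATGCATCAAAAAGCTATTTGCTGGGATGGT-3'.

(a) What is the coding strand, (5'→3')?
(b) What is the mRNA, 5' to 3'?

(a) 5'-ACCATCCCAGCAAATAGCTTTTTGATGCATAGGAGTC-3'
(b) 5'-ACCAUCCCAGCAAAUAGCUUUUUGAUGCAUAGGAGUC-3'

(a) The coding strand is the reverse complement of the template: complement CTGAGGATACGTAGTTTTTCGATAAACGACCCTACCA, then reverse.
(b) mRNA has the coding-strand sequence with T→U.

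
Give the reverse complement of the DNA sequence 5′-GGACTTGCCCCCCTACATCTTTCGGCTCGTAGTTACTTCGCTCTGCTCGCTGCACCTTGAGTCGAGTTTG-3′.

Complement each base (A↔T, G↔C): CCTGAACGGGGGGATGTAGAAAGCCGAGCATCAATGAAGCGAGACGAGCGACGTGGAACTCAGCTCAAAC. Then reverse.

5'-CAAACTCGACTCAAGGTGCAGCGAGCAGAGCGAAGTAACTACGAGCCGAAAGATGTAGGGGGGCAAGTCC-3'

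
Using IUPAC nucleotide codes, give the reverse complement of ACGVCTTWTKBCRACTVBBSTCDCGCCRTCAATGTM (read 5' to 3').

5'-KACATTGAYGGCGHGASVVBAGTYGVMAWAAGBCGT-3'

Standard pairs A↔T, G↔C; ambiguity codes pair R↔Y, M↔K, W↔W, S↔S, B↔V, D↔H. Complement (TGCBGAAWAMVGYTGABVVSAGHGCGGYAGTTACAK), then reverse for 5'→3'.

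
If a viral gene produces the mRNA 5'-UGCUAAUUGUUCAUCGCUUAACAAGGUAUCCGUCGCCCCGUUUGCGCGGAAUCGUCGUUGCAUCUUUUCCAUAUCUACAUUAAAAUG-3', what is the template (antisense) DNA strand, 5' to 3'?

Replace U with T to get the coding DNA strand: TGCTAATTGTTCATCGCTTAACAAGGTATCCGTCGCCCCGTTTGCGCGGAATCGTCGTTGCATCTTTTCCATATCTACATTAAAATG. The template strand is its reverse complement (complement ACGATTAACAAGTAGCGAATTGTTCCATAGGCAGCGGGGCAAACGCGCCTTAGCAGCAACGTAGAAAAGGTATAGATGTAATTTTAC, then reverse).

5'-CATTTTAATGTAGATATGGAAAAGATGCAACGACGATTCCGCGCAAACGGGGCGACGGATACCTTGTTAAGCGATGAACAATTAGCA-3'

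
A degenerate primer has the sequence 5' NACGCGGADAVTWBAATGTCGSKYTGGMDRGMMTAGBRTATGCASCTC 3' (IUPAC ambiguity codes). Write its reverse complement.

5′-GAGSTGCATAYVCTAKKCYHKCCARMSCGACATTVWABTHTCCGCGTN-3′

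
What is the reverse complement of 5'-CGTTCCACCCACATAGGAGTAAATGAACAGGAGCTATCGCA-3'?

Complement each base (A↔T, G↔C): GCAAGGTGGGTGTATCCTCATTTACTTGTCCTCGATAGCGT. Then reverse.

5'-TGCGATAGCTCCTGTTCATTTACTCCTATGTGGGTGGAACG-3'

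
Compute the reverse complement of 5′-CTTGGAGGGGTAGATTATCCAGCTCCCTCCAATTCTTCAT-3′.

Reading the sequence 3'→5' and pairing each base (A↔T, G↔C) gives the reverse complement directly.

5′-ATGAAGAATTGGAGGGAGCTGGATAATCTACCCCTCCAAG-3′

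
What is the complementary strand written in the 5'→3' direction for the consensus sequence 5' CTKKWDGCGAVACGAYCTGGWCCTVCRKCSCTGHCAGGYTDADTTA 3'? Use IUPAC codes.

5'-TAAHTHARCCTGDCAGSGMYGBAGGWCCAGRTCGTBTCGCHWMMAG-3'

Standard pairs A↔T, G↔C; ambiguity codes pair R↔Y, K↔M, W↔W, S↔S, D↔H, V↔B. Complement (GAMMWHCGCTBTGCTRGACCWGGABGYMGSGACDGTCCRAHTHAAT), then reverse for 5'→3'.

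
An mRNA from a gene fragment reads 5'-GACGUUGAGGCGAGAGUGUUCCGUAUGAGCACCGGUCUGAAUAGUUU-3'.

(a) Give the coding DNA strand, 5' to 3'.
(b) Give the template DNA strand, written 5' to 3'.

(a) 5′-GACGTTGAGGCGAGAGTGTTCCGTATGAGCACCGGTCTGAATAGTTT-3′
(b) 5'-AAACTATTCAGACCGGTGCTCATACGGAACACTCTCGCCTCAACGTC-3'

(a) The coding strand matches the mRNA with U→T.
(b) The template strand is the reverse complement of the coding strand.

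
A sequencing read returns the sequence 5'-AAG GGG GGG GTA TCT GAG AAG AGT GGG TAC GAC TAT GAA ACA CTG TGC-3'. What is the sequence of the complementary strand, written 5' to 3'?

5'-GCACAGTGTTTCATAGTCGTACCCACTCTTCTCAGATACCCCCCCCTT-3'

The complement of AAGGGGGGGGTATCTGAGAAGAGTGGGTACGACTATGAAACACTGTGC is TTCCCCCCCCATAGACTCTTCTCACCCATGCTGATACTTTGTGACACG (A↔T, G↔C). DNA strands are antiparallel, so the complementary strand runs 3'→5'; reversing gives the 5'→3' form.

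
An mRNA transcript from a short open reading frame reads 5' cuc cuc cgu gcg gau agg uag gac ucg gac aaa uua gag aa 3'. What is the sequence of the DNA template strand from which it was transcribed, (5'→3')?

Replace U with T to get the coding DNA strand: CTCCTCCGTGCGGATAGGTAGGACTCGGACAAATTAGAGAA. The template strand is its reverse complement (complement GAGGAGGCACGCCTATCCATCCTGAGCCTGTTTAATCTCTT, then reverse).

5'-TTCTCTAATTTGTCCGAGTCCTACCTATCCGCACGGAGGAG-3'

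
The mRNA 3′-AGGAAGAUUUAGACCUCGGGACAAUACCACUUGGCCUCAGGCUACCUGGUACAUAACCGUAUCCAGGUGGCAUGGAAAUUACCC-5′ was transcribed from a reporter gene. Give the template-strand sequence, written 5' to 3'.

5'-TCCTTCTAAATCTGGAGCCCTGTTATGGTGAACCGGAGTCCGATGGACCATGTATTGGCATAGGTCCACCGTACCTTTAATGGG-3'

Written 5'→3' the mRNA is CCCAUUAAAGGUACGGUGGACCUAUGCCAAUACAUGGUCCAUCGGACUCCGGUUCACCAUAACAGGGCUCCAGAUUUAGAAGGA, so the coding DNA strand is CCCATTAAAGGTACGGTGGACCTATGCCAATACATGGTCCATCGGACTCCGGTTCACCATAACAGGGCTCCAGATTTAGAAGGA. The template is its reverse complement.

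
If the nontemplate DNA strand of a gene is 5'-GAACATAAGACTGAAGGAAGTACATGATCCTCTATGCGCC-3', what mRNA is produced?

5'-GAACAUAAGACUGAAGGAAGUACAUGAUCCUCUAUGCGCC-3'

The mRNA is synthesized from the template strand, so it matches the coding strand with T replaced by U.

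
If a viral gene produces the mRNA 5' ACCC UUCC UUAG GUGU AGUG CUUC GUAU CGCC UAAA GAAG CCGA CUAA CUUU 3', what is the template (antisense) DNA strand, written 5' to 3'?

5'-AAAGTTAGTCGGCTTCTTTAGGCGATACGAAGCACTACACCTAAGGAAGGGT-3'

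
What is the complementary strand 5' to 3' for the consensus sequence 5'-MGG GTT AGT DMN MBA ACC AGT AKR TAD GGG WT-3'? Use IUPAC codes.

5'-AWCCCHTAYMTACTGGTTVKNKHACTAACCCK-3'

Standard pairs A↔T, G↔C; ambiguity codes pair R↔Y, M↔K, W↔W, B↔V, D↔H, N↔N. Complement (KCCCAATCAHKNKVTTGGTCATMYATHCCCWA), then reverse for 5'→3'.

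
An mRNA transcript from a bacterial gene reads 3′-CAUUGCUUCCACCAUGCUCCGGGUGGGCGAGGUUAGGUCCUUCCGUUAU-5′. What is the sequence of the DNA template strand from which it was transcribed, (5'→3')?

Written 5'→3' the mRNA is UAUUGCCUUCCUGGAUUGGAGCGGGUGGGCCUCGUACCACCUUCGUUAC, so the coding DNA strand is TATTGCCTTCCTGGATTGGAGCGGGTGGGCCTCGTACCACCTTCGTTAC. The template is its reverse complement.

5'-GTAACGAAGGTGGTACGAGGCCCACCCGCTCCAATCCAGGAAGGCAATA-3'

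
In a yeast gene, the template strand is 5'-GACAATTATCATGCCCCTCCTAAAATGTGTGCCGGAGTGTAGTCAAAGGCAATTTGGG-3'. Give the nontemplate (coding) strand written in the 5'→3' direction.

The coding strand is complementary and antiparallel to the template: take the complement (A↔T, G↔C) and reverse.

5'-CCCAAATTGCCTTTGACTACACTCCGGCACACATTTTAGGAGGGGCATGATAATTGTC-3'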